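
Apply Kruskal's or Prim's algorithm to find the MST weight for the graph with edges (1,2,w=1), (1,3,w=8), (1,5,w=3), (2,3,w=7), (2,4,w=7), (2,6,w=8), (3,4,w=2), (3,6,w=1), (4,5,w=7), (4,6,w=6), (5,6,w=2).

Apply Kruskal's algorithm (sort edges by weight, add if no cycle):

Sorted edges by weight:
  (1,2) w=1
  (3,6) w=1
  (3,4) w=2
  (5,6) w=2
  (1,5) w=3
  (4,6) w=6
  (2,3) w=7
  (2,4) w=7
  (4,5) w=7
  (1,3) w=8
  (2,6) w=8

Add edge (1,2) w=1 -- no cycle. Running total: 1
Add edge (3,6) w=1 -- no cycle. Running total: 2
Add edge (3,4) w=2 -- no cycle. Running total: 4
Add edge (5,6) w=2 -- no cycle. Running total: 6
Add edge (1,5) w=3 -- no cycle. Running total: 9

MST edges: (1,2,w=1), (3,6,w=1), (3,4,w=2), (5,6,w=2), (1,5,w=3)
Total MST weight: 1 + 1 + 2 + 2 + 3 = 9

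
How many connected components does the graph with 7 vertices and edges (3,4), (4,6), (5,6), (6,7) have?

Step 1: Build adjacency list from edges:
  1: (none)
  2: (none)
  3: 4
  4: 3, 6
  5: 6
  6: 4, 5, 7
  7: 6

Step 2: Run BFS/DFS from vertex 1:
  Visited: {1}
  Reached 1 of 7 vertices

Step 3: Only 1 of 7 vertices reached. Graph is disconnected.
Connected components: {1}, {2}, {3, 4, 5, 6, 7}
Number of connected components: 3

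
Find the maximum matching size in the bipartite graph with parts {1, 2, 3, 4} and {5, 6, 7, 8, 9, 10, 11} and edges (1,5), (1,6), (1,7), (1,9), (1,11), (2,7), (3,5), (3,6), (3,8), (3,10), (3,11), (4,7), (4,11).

Step 1: List the neighbors of each left vertex:
  1: 5, 6, 7, 9, 11
  2: 7
  3: 5, 6, 8, 10, 11
  4: 7, 11

Step 2: Greedily match left vertices, then look for augmenting paths:
  Match 1 -- 5
  Match 2 -- 7
  Match 3 -- 6
  Match 4 -- 11
  No augmenting path remains.

Step 3: Verify this is maximum:
  Matching size 4 = min(|L|, |R|) = min(4, 7), which is an upper bound, so this matching is maximum.

Maximum matching: {(1,5), (2,7), (3,6), (4,11)}
Size: 4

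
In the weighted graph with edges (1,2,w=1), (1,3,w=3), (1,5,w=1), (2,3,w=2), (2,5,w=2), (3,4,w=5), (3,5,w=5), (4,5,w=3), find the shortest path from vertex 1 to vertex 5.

Step 1: Build adjacency list with weights:
  1: 2(w=1), 3(w=3), 5(w=1)
  2: 1(w=1), 3(w=2), 5(w=2)
  3: 1(w=3), 2(w=2), 4(w=5), 5(w=5)
  4: 3(w=5), 5(w=3)
  5: 1(w=1), 2(w=2), 3(w=5), 4(w=3)

Step 2: Apply Dijkstra's algorithm from vertex 1:
  Visit vertex 1 (distance=0)
    Update dist[2] = 1
    Update dist[3] = 3
    Update dist[5] = 1
  Visit vertex 2 (distance=1)
  Visit vertex 5 (distance=1)
    Update dist[4] = 4

Step 3: Shortest path: 1 -> 5
Total weight: 1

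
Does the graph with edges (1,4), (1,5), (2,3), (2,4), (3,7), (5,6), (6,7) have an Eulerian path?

Step 1: Find the degree of each vertex:
  deg(1) = 2
  deg(2) = 2
  deg(3) = 2
  deg(4) = 2
  deg(5) = 2
  deg(6) = 2
  deg(7) = 2

Step 2: Count vertices with odd degree:
  All vertices have even degree (0 odd-degree vertices)

Step 3: Apply Euler's theorem:
  - Eulerian circuit exists iff graph is connected and all vertices have even degree
  - Eulerian path exists iff graph is connected and has 0 or 2 odd-degree vertices

Graph is connected with 0 odd-degree vertices.
Both Eulerian circuit and Eulerian path exist.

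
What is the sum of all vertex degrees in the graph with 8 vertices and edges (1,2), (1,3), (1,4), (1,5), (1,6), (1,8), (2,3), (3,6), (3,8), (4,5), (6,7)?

Step 1: Count edges incident to each vertex:
  deg(1) = 6 (neighbors: 2, 3, 4, 5, 6, 8)
  deg(2) = 2 (neighbors: 1, 3)
  deg(3) = 4 (neighbors: 1, 2, 6, 8)
  deg(4) = 2 (neighbors: 1, 5)
  deg(5) = 2 (neighbors: 1, 4)
  deg(6) = 3 (neighbors: 1, 3, 7)
  deg(7) = 1 (neighbors: 6)
  deg(8) = 2 (neighbors: 1, 3)

Step 2: Sum all degrees:
  6 + 2 + 4 + 2 + 2 + 3 + 1 + 2 = 22

Verification: sum of degrees = 2 * |E| = 2 * 11 = 22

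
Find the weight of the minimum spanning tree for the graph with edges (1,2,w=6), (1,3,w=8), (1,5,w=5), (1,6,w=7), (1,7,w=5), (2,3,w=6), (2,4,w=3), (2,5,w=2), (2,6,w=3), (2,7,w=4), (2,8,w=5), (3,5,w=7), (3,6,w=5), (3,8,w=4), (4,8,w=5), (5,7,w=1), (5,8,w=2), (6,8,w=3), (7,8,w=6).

Apply Kruskal's algorithm (sort edges by weight, add if no cycle):

Sorted edges by weight:
  (5,7) w=1
  (2,5) w=2
  (5,8) w=2
  (2,4) w=3
  (2,6) w=3
  (6,8) w=3
  (2,7) w=4
  (3,8) w=4
  (1,5) w=5
  (1,7) w=5
  (2,8) w=5
  (3,6) w=5
  (4,8) w=5
  (1,2) w=6
  (2,3) w=6
  (7,8) w=6
  (1,6) w=7
  (3,5) w=7
  (1,3) w=8

Add edge (5,7) w=1 -- no cycle. Running total: 1
Add edge (2,5) w=2 -- no cycle. Running total: 3
Add edge (5,8) w=2 -- no cycle. Running total: 5
Add edge (2,4) w=3 -- no cycle. Running total: 8
Add edge (2,6) w=3 -- no cycle. Running total: 11
Skip edge (6,8) w=3 -- would create cycle
Skip edge (2,7) w=4 -- would create cycle
Add edge (3,8) w=4 -- no cycle. Running total: 15
Add edge (1,5) w=5 -- no cycle. Running total: 20

MST edges: (5,7,w=1), (2,5,w=2), (5,8,w=2), (2,4,w=3), (2,6,w=3), (3,8,w=4), (1,5,w=5)
Total MST weight: 1 + 2 + 2 + 3 + 3 + 4 + 5 = 20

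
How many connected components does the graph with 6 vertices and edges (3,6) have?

Step 1: Build adjacency list from edges:
  1: (none)
  2: (none)
  3: 6
  4: (none)
  5: (none)
  6: 3

Step 2: Run BFS/DFS from vertex 1:
  Visited: {1}
  Reached 1 of 6 vertices

Step 3: Only 1 of 6 vertices reached. Graph is disconnected.
Connected components: {1}, {2}, {3, 6}, {4}, {5}
Number of connected components: 5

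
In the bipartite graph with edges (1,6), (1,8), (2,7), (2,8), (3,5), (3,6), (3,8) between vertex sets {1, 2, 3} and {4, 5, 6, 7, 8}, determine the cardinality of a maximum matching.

Step 1: List the neighbors of each left vertex:
  1: 6, 8
  2: 7, 8
  3: 5, 6, 8

Step 2: Greedily match left vertices, then look for augmenting paths:
  Match 1 -- 6
  Match 2 -- 7
  Match 3 -- 5
  No augmenting path remains.

Step 3: Verify this is maximum:
  Matching size 3 = min(|L|, |R|) = min(3, 5), which is an upper bound, so this matching is maximum.

Maximum matching: {(1,6), (2,7), (3,5)}
Size: 3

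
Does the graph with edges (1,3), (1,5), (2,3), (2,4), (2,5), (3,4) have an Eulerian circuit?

Step 1: Find the degree of each vertex:
  deg(1) = 2
  deg(2) = 3
  deg(3) = 3
  deg(4) = 2
  deg(5) = 2

Step 2: Count vertices with odd degree:
  Odd-degree vertices: 2, 3 (2 total)

Step 3: Apply Euler's theorem:
  - Eulerian circuit exists iff graph is connected and all vertices have even degree
  - Eulerian path exists iff graph is connected and has 0 or 2 odd-degree vertices

Graph is connected with exactly 2 odd-degree vertices (2, 3).
Eulerian path exists (starting and ending at the odd-degree vertices), but no Eulerian circuit.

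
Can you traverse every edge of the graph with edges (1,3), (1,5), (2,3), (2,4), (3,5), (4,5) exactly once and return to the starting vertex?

Step 1: Find the degree of each vertex:
  deg(1) = 2
  deg(2) = 2
  deg(3) = 3
  deg(4) = 2
  deg(5) = 3

Step 2: Count vertices with odd degree:
  Odd-degree vertices: 3, 5 (2 total)

Step 3: Apply Euler's theorem:
  - Eulerian circuit exists iff graph is connected and all vertices have even degree
  - Eulerian path exists iff graph is connected and has 0 or 2 odd-degree vertices

Graph is connected with exactly 2 odd-degree vertices (3, 5).
Eulerian path exists (starting and ending at the odd-degree vertices), but no Eulerian circuit.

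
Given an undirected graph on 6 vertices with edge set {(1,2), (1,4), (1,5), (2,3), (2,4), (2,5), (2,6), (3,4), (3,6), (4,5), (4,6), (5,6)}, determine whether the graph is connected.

Step 1: Build adjacency list from edges:
  1: 2, 4, 5
  2: 1, 3, 4, 5, 6
  3: 2, 4, 6
  4: 1, 2, 3, 5, 6
  5: 1, 2, 4, 6
  6: 2, 3, 4, 5

Step 2: Run BFS/DFS from vertex 1:
  Visited: {1, 2, 4, 5, 3, 6}
  Reached 6 of 6 vertices

Step 3: All 6 vertices reached from vertex 1, so the graph is connected.
Answer: Yes, the graph is connected.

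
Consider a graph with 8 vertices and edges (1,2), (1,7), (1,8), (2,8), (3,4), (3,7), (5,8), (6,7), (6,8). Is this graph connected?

Step 1: Build adjacency list from edges:
  1: 2, 7, 8
  2: 1, 8
  3: 4, 7
  4: 3
  5: 8
  6: 7, 8
  7: 1, 3, 6
  8: 1, 2, 5, 6

Step 2: Run BFS/DFS from vertex 1:
  Visited: {1, 2, 7, 8, 3, 6, 5, 4}
  Reached 8 of 8 vertices

Step 3: All 8 vertices reached from vertex 1, so the graph is connected.
Answer: Yes, the graph is connected.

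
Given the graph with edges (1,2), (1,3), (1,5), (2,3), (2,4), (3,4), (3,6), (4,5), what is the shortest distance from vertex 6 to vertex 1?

Step 1: Build adjacency list:
  1: 2, 3, 5
  2: 1, 3, 4
  3: 1, 2, 4, 6
  4: 2, 3, 5
  5: 1, 4
  6: 3

Step 2: BFS from vertex 6 to find shortest path to 1:
  vertex 3 reached at distance 1
  vertex 1 reached at distance 2

Step 3: Shortest path: 6 -> 3 -> 1
Path length: 2 edges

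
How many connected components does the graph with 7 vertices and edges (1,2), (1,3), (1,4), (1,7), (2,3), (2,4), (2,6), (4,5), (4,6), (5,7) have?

Step 1: Build adjacency list from edges:
  1: 2, 3, 4, 7
  2: 1, 3, 4, 6
  3: 1, 2
  4: 1, 2, 5, 6
  5: 4, 7
  6: 2, 4
  7: 1, 5

Step 2: Run BFS/DFS from vertex 1:
  Visited: {1, 2, 3, 4, 7, 6, 5}
  Reached 7 of 7 vertices

Step 3: All 7 vertices reached from vertex 1, so the graph is connected.
Number of connected components: 1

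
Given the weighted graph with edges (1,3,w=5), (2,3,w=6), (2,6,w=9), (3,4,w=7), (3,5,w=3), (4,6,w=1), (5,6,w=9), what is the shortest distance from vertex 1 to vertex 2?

Step 1: Build adjacency list with weights:
  1: 3(w=5)
  2: 3(w=6), 6(w=9)
  3: 1(w=5), 2(w=6), 4(w=7), 5(w=3)
  4: 3(w=7), 6(w=1)
  5: 3(w=3), 6(w=9)
  6: 2(w=9), 4(w=1), 5(w=9)

Step 2: Apply Dijkstra's algorithm from vertex 1:
  Visit vertex 1 (distance=0)
    Update dist[3] = 5
  Visit vertex 3 (distance=5)
    Update dist[2] = 11
    Update dist[4] = 12
    Update dist[5] = 8
  Visit vertex 5 (distance=8)
    Update dist[6] = 17
  Visit vertex 2 (distance=11)

Step 3: Shortest path: 1 -> 3 -> 2
Total weight: 5 + 6 = 11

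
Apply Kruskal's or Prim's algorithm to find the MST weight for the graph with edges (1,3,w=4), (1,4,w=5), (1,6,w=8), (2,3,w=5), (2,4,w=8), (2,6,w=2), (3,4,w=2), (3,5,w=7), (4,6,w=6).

Apply Kruskal's algorithm (sort edges by weight, add if no cycle):

Sorted edges by weight:
  (2,6) w=2
  (3,4) w=2
  (1,3) w=4
  (1,4) w=5
  (2,3) w=5
  (4,6) w=6
  (3,5) w=7
  (1,6) w=8
  (2,4) w=8

Add edge (2,6) w=2 -- no cycle. Running total: 2
Add edge (3,4) w=2 -- no cycle. Running total: 4
Add edge (1,3) w=4 -- no cycle. Running total: 8
Skip edge (1,4) w=5 -- would create cycle
Add edge (2,3) w=5 -- no cycle. Running total: 13
Skip edge (4,6) w=6 -- would create cycle
Add edge (3,5) w=7 -- no cycle. Running total: 20

MST edges: (2,6,w=2), (3,4,w=2), (1,3,w=4), (2,3,w=5), (3,5,w=7)
Total MST weight: 2 + 2 + 4 + 5 + 7 = 20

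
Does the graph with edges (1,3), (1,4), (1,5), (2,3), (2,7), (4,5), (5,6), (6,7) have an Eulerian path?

Step 1: Find the degree of each vertex:
  deg(1) = 3
  deg(2) = 2
  deg(3) = 2
  deg(4) = 2
  deg(5) = 3
  deg(6) = 2
  deg(7) = 2

Step 2: Count vertices with odd degree:
  Odd-degree vertices: 1, 5 (2 total)

Step 3: Apply Euler's theorem:
  - Eulerian circuit exists iff graph is connected and all vertices have even degree
  - Eulerian path exists iff graph is connected and has 0 or 2 odd-degree vertices

Graph is connected with exactly 2 odd-degree vertices (1, 5).
Eulerian path exists (starting and ending at the odd-degree vertices), but no Eulerian circuit.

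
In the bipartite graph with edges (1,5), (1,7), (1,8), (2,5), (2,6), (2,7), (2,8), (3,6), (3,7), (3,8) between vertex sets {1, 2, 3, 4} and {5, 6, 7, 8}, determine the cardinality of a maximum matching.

Step 1: List the neighbors of each left vertex:
  1: 5, 7, 8
  2: 5, 6, 7, 8
  3: 6, 7, 8
  4: (none)

Step 2: Greedily match left vertices, then look for augmenting paths:
  Match 1 -- 5
  Match 2 -- 6
  Match 3 -- 7
  No augmenting path remains.

Step 3: Verify this is maximum:
  Matching has size 3. The vertex set {1, 2, 3} covers every edge and has size 3; any matching has at most one edge per cover vertex, so 3 is maximum (König's theorem).

Maximum matching: {(1,5), (2,6), (3,7)}
Size: 3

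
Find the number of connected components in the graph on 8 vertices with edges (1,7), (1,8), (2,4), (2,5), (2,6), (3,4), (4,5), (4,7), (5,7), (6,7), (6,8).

Step 1: Build adjacency list from edges:
  1: 7, 8
  2: 4, 5, 6
  3: 4
  4: 2, 3, 5, 7
  5: 2, 4, 7
  6: 2, 7, 8
  7: 1, 4, 5, 6
  8: 1, 6

Step 2: Run BFS/DFS from vertex 1:
  Visited: {1, 7, 8, 4, 5, 6, 2, 3}
  Reached 8 of 8 vertices

Step 3: All 8 vertices reached from vertex 1, so the graph is connected.
Number of connected components: 1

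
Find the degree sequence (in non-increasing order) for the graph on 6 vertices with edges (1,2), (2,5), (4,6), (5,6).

Step 1: Count edges incident to each vertex:
  deg(1) = 1 (neighbors: 2)
  deg(2) = 2 (neighbors: 1, 5)
  deg(3) = 0 (neighbors: none)
  deg(4) = 1 (neighbors: 6)
  deg(5) = 2 (neighbors: 2, 6)
  deg(6) = 2 (neighbors: 4, 5)

Step 2: Sort degrees in non-increasing order:
  Degrees: [1, 2, 0, 1, 2, 2] -> sorted: [2, 2, 2, 1, 1, 0]

Degree sequence: [2, 2, 2, 1, 1, 0]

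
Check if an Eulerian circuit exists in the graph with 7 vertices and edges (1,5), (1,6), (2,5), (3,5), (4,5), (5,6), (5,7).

Step 1: Find the degree of each vertex:
  deg(1) = 2
  deg(2) = 1
  deg(3) = 1
  deg(4) = 1
  deg(5) = 6
  deg(6) = 2
  deg(7) = 1

Step 2: Count vertices with odd degree:
  Odd-degree vertices: 2, 3, 4, 7 (4 total)

Step 3: Apply Euler's theorem:
  - Eulerian circuit exists iff graph is connected and all vertices have even degree
  - Eulerian path exists iff graph is connected and has 0 or 2 odd-degree vertices

Graph has 4 odd-degree vertices (need 0 or 2).
Neither Eulerian path nor Eulerian circuit exists.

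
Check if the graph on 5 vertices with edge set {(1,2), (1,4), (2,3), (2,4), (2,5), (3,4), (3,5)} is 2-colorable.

Step 1: Attempt 2-coloring using BFS:
  Start at vertex 1, assign color 0
  Color vertex 2 with color 1 (neighbor of 1)
  Color vertex 4 with color 1 (neighbor of 1)
  Color vertex 3 with color 0 (neighbor of 2)

Step 2: Conflict found! Vertices 2 and 4 are adjacent but have the same color.
This means the graph contains an odd cycle.

The graph is NOT bipartite.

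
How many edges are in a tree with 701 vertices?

A tree on n vertices always has exactly n - 1 edges.
For n = 701: edges = 701 - 1 = 700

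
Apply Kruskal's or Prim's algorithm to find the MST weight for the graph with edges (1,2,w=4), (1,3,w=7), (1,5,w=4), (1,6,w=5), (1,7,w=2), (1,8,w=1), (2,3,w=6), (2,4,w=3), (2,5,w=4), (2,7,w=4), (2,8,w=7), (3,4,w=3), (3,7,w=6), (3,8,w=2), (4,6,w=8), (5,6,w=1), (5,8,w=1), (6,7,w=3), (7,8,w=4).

Apply Kruskal's algorithm (sort edges by weight, add if no cycle):

Sorted edges by weight:
  (1,8) w=1
  (5,6) w=1
  (5,8) w=1
  (1,7) w=2
  (3,8) w=2
  (2,4) w=3
  (3,4) w=3
  (6,7) w=3
  (1,2) w=4
  (1,5) w=4
  (2,7) w=4
  (2,5) w=4
  (7,8) w=4
  (1,6) w=5
  (2,3) w=6
  (3,7) w=6
  (1,3) w=7
  (2,8) w=7
  (4,6) w=8

Add edge (1,8) w=1 -- no cycle. Running total: 1
Add edge (5,6) w=1 -- no cycle. Running total: 2
Add edge (5,8) w=1 -- no cycle. Running total: 3
Add edge (1,7) w=2 -- no cycle. Running total: 5
Add edge (3,8) w=2 -- no cycle. Running total: 7
Add edge (2,4) w=3 -- no cycle. Running total: 10
Add edge (3,4) w=3 -- no cycle. Running total: 13

MST edges: (1,8,w=1), (5,6,w=1), (5,8,w=1), (1,7,w=2), (3,8,w=2), (2,4,w=3), (3,4,w=3)
Total MST weight: 1 + 1 + 1 + 2 + 2 + 3 + 3 = 13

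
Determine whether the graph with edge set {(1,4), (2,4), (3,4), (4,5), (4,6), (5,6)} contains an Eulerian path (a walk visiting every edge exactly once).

Step 1: Find the degree of each vertex:
  deg(1) = 1
  deg(2) = 1
  deg(3) = 1
  deg(4) = 5
  deg(5) = 2
  deg(6) = 2

Step 2: Count vertices with odd degree:
  Odd-degree vertices: 1, 2, 3, 4 (4 total)

Step 3: Apply Euler's theorem:
  - Eulerian circuit exists iff graph is connected and all vertices have even degree
  - Eulerian path exists iff graph is connected and has 0 or 2 odd-degree vertices

Graph has 4 odd-degree vertices (need 0 or 2).
Neither Eulerian path nor Eulerian circuit exists.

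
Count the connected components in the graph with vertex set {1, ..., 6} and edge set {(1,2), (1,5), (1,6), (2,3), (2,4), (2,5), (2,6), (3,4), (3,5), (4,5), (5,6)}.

Step 1: Build adjacency list from edges:
  1: 2, 5, 6
  2: 1, 3, 4, 5, 6
  3: 2, 4, 5
  4: 2, 3, 5
  5: 1, 2, 3, 4, 6
  6: 1, 2, 5

Step 2: Run BFS/DFS from vertex 1:
  Visited: {1, 2, 5, 6, 3, 4}
  Reached 6 of 6 vertices

Step 3: All 6 vertices reached from vertex 1, so the graph is connected.
Number of connected components: 1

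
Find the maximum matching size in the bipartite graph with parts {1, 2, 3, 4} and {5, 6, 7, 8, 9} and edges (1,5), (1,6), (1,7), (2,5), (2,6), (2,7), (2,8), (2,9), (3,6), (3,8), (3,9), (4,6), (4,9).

Step 1: List the neighbors of each left vertex:
  1: 5, 6, 7
  2: 5, 6, 7, 8, 9
  3: 6, 8, 9
  4: 6, 9

Step 2: Greedily match left vertices, then look for augmenting paths:
  Match 1 -- 5
  Match 2 -- 6
  Match 3 -- 8
  Match 4 -- 9
  No augmenting path remains.

Step 3: Verify this is maximum:
  Matching size 4 = min(|L|, |R|) = min(4, 5), which is an upper bound, so this matching is maximum.

Maximum matching: {(1,5), (2,6), (3,8), (4,9)}
Size: 4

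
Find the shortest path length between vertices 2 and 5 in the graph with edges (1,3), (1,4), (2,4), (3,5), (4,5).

Step 1: Build adjacency list:
  1: 3, 4
  2: 4
  3: 1, 5
  4: 1, 2, 5
  5: 3, 4

Step 2: BFS from vertex 2 to find shortest path to 5:
  vertex 4 reached at distance 1
  vertex 1 reached at distance 2
  vertex 5 reached at distance 2

Step 3: Shortest path: 2 -> 4 -> 5
Path length: 2 edges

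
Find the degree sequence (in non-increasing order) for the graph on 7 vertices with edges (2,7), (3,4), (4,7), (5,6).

Step 1: Count edges incident to each vertex:
  deg(1) = 0 (neighbors: none)
  deg(2) = 1 (neighbors: 7)
  deg(3) = 1 (neighbors: 4)
  deg(4) = 2 (neighbors: 3, 7)
  deg(5) = 1 (neighbors: 6)
  deg(6) = 1 (neighbors: 5)
  deg(7) = 2 (neighbors: 2, 4)

Step 2: Sort degrees in non-increasing order:
  Degrees: [0, 1, 1, 2, 1, 1, 2] -> sorted: [2, 2, 1, 1, 1, 1, 0]

Degree sequence: [2, 2, 1, 1, 1, 1, 0]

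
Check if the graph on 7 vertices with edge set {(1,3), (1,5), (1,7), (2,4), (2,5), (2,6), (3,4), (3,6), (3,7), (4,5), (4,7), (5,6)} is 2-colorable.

Step 1: Attempt 2-coloring using BFS:
  Start at vertex 1, assign color 0
  Color vertex 3 with color 1 (neighbor of 1)
  Color vertex 5 with color 1 (neighbor of 1)
  Color vertex 7 with color 1 (neighbor of 1)
  Color vertex 4 with color 0 (neighbor of 3)
  Color vertex 6 with color 0 (neighbor of 3)

Step 2: Conflict found! Vertices 3 and 7 are adjacent but have the same color.
This means the graph contains an odd cycle.

The graph is NOT bipartite.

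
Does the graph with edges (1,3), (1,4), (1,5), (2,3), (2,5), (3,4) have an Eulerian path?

Step 1: Find the degree of each vertex:
  deg(1) = 3
  deg(2) = 2
  deg(3) = 3
  deg(4) = 2
  deg(5) = 2

Step 2: Count vertices with odd degree:
  Odd-degree vertices: 1, 3 (2 total)

Step 3: Apply Euler's theorem:
  - Eulerian circuit exists iff graph is connected and all vertices have even degree
  - Eulerian path exists iff graph is connected and has 0 or 2 odd-degree vertices

Graph is connected with exactly 2 odd-degree vertices (1, 3).
Eulerian path exists (starting and ending at the odd-degree vertices), but no Eulerian circuit.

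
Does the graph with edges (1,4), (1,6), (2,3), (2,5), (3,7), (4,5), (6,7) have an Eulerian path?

Step 1: Find the degree of each vertex:
  deg(1) = 2
  deg(2) = 2
  deg(3) = 2
  deg(4) = 2
  deg(5) = 2
  deg(6) = 2
  deg(7) = 2

Step 2: Count vertices with odd degree:
  All vertices have even degree (0 odd-degree vertices)

Step 3: Apply Euler's theorem:
  - Eulerian circuit exists iff graph is connected and all vertices have even degree
  - Eulerian path exists iff graph is connected and has 0 or 2 odd-degree vertices

Graph is connected with 0 odd-degree vertices.
Both Eulerian circuit and Eulerian path exist.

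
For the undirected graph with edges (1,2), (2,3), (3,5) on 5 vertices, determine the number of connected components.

Step 1: Build adjacency list from edges:
  1: 2
  2: 1, 3
  3: 2, 5
  4: (none)
  5: 3

Step 2: Run BFS/DFS from vertex 1:
  Visited: {1, 2, 3, 5}
  Reached 4 of 5 vertices

Step 3: Only 4 of 5 vertices reached. Graph is disconnected.
Connected components: {1, 2, 3, 5}, {4}
Number of connected components: 2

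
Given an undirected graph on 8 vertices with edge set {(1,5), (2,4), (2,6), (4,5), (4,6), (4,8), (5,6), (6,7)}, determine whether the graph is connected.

Step 1: Build adjacency list from edges:
  1: 5
  2: 4, 6
  3: (none)
  4: 2, 5, 6, 8
  5: 1, 4, 6
  6: 2, 4, 5, 7
  7: 6
  8: 4

Step 2: Run BFS/DFS from vertex 1:
  Visited: {1, 5, 4, 6, 2, 8, 7}
  Reached 7 of 8 vertices

Step 3: Only 7 of 8 vertices reached. Graph is disconnected.
Connected components: {1, 2, 4, 5, 6, 7, 8}, {3}
Answer: No, the graph is not connected (2 components).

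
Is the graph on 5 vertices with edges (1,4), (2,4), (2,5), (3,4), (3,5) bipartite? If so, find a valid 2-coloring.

Step 1: Attempt 2-coloring using BFS:
  Start at vertex 1, assign color 0
  Color vertex 4 with color 1 (neighbor of 1)
  Color vertex 2 with color 0 (neighbor of 4)
  Color vertex 3 with color 0 (neighbor of 4)
  Color vertex 5 with color 1 (neighbor of 2)

Step 2: 2-coloring succeeded. No conflicts found.
  Set A (color 0): {1, 2, 3}
  Set B (color 1): {4, 5}

The graph is bipartite with partition {1, 2, 3}, {4, 5}.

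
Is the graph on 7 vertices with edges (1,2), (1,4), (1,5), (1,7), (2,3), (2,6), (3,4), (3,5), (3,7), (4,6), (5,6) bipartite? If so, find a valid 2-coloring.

Step 1: Attempt 2-coloring using BFS:
  Start at vertex 1, assign color 0
  Color vertex 2 with color 1 (neighbor of 1)
  Color vertex 4 with color 1 (neighbor of 1)
  Color vertex 5 with color 1 (neighbor of 1)
  Color vertex 7 with color 1 (neighbor of 1)
  Color vertex 3 with color 0 (neighbor of 2)
  Color vertex 6 with color 0 (neighbor of 2)

Step 2: 2-coloring succeeded. No conflicts found.
  Set A (color 0): {1, 3, 6}
  Set B (color 1): {2, 4, 5, 7}

The graph is bipartite with partition {1, 3, 6}, {2, 4, 5, 7}.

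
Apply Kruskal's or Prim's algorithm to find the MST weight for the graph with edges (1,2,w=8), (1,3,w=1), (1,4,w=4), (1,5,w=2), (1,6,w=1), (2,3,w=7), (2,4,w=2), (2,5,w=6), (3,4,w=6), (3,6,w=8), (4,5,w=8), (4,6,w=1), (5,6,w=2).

Apply Kruskal's algorithm (sort edges by weight, add if no cycle):

Sorted edges by weight:
  (1,3) w=1
  (1,6) w=1
  (4,6) w=1
  (1,5) w=2
  (2,4) w=2
  (5,6) w=2
  (1,4) w=4
  (2,5) w=6
  (3,4) w=6
  (2,3) w=7
  (1,2) w=8
  (3,6) w=8
  (4,5) w=8

Add edge (1,3) w=1 -- no cycle. Running total: 1
Add edge (1,6) w=1 -- no cycle. Running total: 2
Add edge (4,6) w=1 -- no cycle. Running total: 3
Add edge (1,5) w=2 -- no cycle. Running total: 5
Add edge (2,4) w=2 -- no cycle. Running total: 7

MST edges: (1,3,w=1), (1,6,w=1), (4,6,w=1), (1,5,w=2), (2,4,w=2)
Total MST weight: 1 + 1 + 1 + 2 + 2 = 7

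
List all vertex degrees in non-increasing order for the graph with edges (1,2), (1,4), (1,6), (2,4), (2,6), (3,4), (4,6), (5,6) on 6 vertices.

Step 1: Count edges incident to each vertex:
  deg(1) = 3 (neighbors: 2, 4, 6)
  deg(2) = 3 (neighbors: 1, 4, 6)
  deg(3) = 1 (neighbors: 4)
  deg(4) = 4 (neighbors: 1, 2, 3, 6)
  deg(5) = 1 (neighbors: 6)
  deg(6) = 4 (neighbors: 1, 2, 4, 5)

Step 2: Sort degrees in non-increasing order:
  Degrees: [3, 3, 1, 4, 1, 4] -> sorted: [4, 4, 3, 3, 1, 1]

Degree sequence: [4, 4, 3, 3, 1, 1]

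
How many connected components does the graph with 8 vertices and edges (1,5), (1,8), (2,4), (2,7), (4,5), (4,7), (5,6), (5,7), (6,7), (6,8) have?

Step 1: Build adjacency list from edges:
  1: 5, 8
  2: 4, 7
  3: (none)
  4: 2, 5, 7
  5: 1, 4, 6, 7
  6: 5, 7, 8
  7: 2, 4, 5, 6
  8: 1, 6

Step 2: Run BFS/DFS from vertex 1:
  Visited: {1, 5, 8, 4, 6, 7, 2}
  Reached 7 of 8 vertices

Step 3: Only 7 of 8 vertices reached. Graph is disconnected.
Connected components: {1, 2, 4, 5, 6, 7, 8}, {3}
Number of connected components: 2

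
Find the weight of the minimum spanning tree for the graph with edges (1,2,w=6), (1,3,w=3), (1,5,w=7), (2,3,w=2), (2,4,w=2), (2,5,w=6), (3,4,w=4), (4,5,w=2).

Apply Kruskal's algorithm (sort edges by weight, add if no cycle):

Sorted edges by weight:
  (2,3) w=2
  (2,4) w=2
  (4,5) w=2
  (1,3) w=3
  (3,4) w=4
  (1,2) w=6
  (2,5) w=6
  (1,5) w=7

Add edge (2,3) w=2 -- no cycle. Running total: 2
Add edge (2,4) w=2 -- no cycle. Running total: 4
Add edge (4,5) w=2 -- no cycle. Running total: 6
Add edge (1,3) w=3 -- no cycle. Running total: 9

MST edges: (2,3,w=2), (2,4,w=2), (4,5,w=2), (1,3,w=3)
Total MST weight: 2 + 2 + 2 + 3 = 9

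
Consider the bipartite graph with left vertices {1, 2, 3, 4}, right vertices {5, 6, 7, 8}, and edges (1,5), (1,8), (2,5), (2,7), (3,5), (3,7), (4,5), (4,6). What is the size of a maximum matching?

Step 1: List the neighbors of each left vertex:
  1: 5, 8
  2: 5, 7
  3: 5, 7
  4: 5, 6

Step 2: Greedily match left vertices, then look for augmenting paths:
  Match 1 -- 8
  Match 2 -- 7
  Match 3 -- 5
  Match 4 -- 6
  No augmenting path remains.

Step 3: Verify this is maximum:
  Matching size 4 = min(|L|, |R|) = min(4, 4), which is an upper bound, so this matching is maximum.

Maximum matching: {(1,8), (2,7), (3,5), (4,6)}
Size: 4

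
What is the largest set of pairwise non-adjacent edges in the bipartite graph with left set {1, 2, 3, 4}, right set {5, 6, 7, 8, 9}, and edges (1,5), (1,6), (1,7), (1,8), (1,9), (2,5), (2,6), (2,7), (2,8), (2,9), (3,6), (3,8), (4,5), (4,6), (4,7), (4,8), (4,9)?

Step 1: List the neighbors of each left vertex:
  1: 5, 6, 7, 8, 9
  2: 5, 6, 7, 8, 9
  3: 6, 8
  4: 5, 6, 7, 8, 9

Step 2: Greedily match left vertices, then look for augmenting paths:
  Match 1 -- 5
  Match 2 -- 6
  Match 3 -- 8
  Match 4 -- 7
  No augmenting path remains.

Step 3: Verify this is maximum:
  Matching size 4 = min(|L|, |R|) = min(4, 5), which is an upper bound, so this matching is maximum.

Maximum matching: {(1,5), (2,6), (3,8), (4,7)}
Size: 4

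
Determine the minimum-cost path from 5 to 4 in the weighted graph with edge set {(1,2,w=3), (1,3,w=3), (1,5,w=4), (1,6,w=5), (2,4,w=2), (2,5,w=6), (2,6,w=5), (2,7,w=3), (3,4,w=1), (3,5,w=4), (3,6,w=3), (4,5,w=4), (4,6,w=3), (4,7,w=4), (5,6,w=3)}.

Step 1: Build adjacency list with weights:
  1: 2(w=3), 3(w=3), 5(w=4), 6(w=5)
  2: 1(w=3), 4(w=2), 5(w=6), 6(w=5), 7(w=3)
  3: 1(w=3), 4(w=1), 5(w=4), 6(w=3)
  4: 2(w=2), 3(w=1), 5(w=4), 6(w=3), 7(w=4)
  5: 1(w=4), 2(w=6), 3(w=4), 4(w=4), 6(w=3)
  6: 1(w=5), 2(w=5), 3(w=3), 4(w=3), 5(w=3)
  7: 2(w=3), 4(w=4)

Step 2: Apply Dijkstra's algorithm from vertex 5:
  Visit vertex 5 (distance=0)
    Update dist[1] = 4
    Update dist[2] = 6
    Update dist[3] = 4
    Update dist[4] = 4
    Update dist[6] = 3
  Visit vertex 6 (distance=3)
  Visit vertex 1 (distance=4)
  Visit vertex 3 (distance=4)
  Visit vertex 4 (distance=4)
    Update dist[7] = 8

Step 3: Shortest path: 5 -> 4
Total weight: 4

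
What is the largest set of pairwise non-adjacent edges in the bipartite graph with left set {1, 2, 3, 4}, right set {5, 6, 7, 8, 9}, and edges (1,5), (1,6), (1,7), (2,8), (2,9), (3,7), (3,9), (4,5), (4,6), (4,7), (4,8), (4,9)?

Step 1: List the neighbors of each left vertex:
  1: 5, 6, 7
  2: 8, 9
  3: 7, 9
  4: 5, 6, 7, 8, 9

Step 2: Greedily match left vertices, then look for augmenting paths:
  Match 1 -- 5
  Match 2 -- 8
  Match 3 -- 7
  Match 4 -- 6
  No augmenting path remains.

Step 3: Verify this is maximum:
  Matching size 4 = min(|L|, |R|) = min(4, 5), which is an upper bound, so this matching is maximum.

Maximum matching: {(1,5), (2,8), (3,7), (4,6)}
Size: 4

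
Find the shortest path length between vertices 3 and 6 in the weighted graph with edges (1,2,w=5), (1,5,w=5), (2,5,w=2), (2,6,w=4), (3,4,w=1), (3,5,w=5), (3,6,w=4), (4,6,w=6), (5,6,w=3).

Step 1: Build adjacency list with weights:
  1: 2(w=5), 5(w=5)
  2: 1(w=5), 5(w=2), 6(w=4)
  3: 4(w=1), 5(w=5), 6(w=4)
  4: 3(w=1), 6(w=6)
  5: 1(w=5), 2(w=2), 3(w=5), 6(w=3)
  6: 2(w=4), 3(w=4), 4(w=6), 5(w=3)

Step 2: Apply Dijkstra's algorithm from vertex 3:
  Visit vertex 3 (distance=0)
    Update dist[4] = 1
    Update dist[5] = 5
    Update dist[6] = 4
  Visit vertex 4 (distance=1)
  Visit vertex 6 (distance=4)
    Update dist[2] = 8

Step 3: Shortest path: 3 -> 6
Total weight: 4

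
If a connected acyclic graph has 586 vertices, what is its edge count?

A tree on n vertices always has exactly n - 1 edges.
For n = 586: edges = 586 - 1 = 585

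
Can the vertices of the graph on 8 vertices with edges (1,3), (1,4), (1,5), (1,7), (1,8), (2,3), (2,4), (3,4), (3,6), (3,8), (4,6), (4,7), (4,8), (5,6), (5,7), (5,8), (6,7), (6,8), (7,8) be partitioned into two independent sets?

Step 1: Attempt 2-coloring using BFS:
  Start at vertex 1, assign color 0
  Color vertex 3 with color 1 (neighbor of 1)
  Color vertex 4 with color 1 (neighbor of 1)
  Color vertex 5 with color 1 (neighbor of 1)
  Color vertex 7 with color 1 (neighbor of 1)
  Color vertex 8 with color 1 (neighbor of 1)
  Color vertex 2 with color 0 (neighbor of 3)

Step 2: Conflict found! Vertices 3 and 4 are adjacent but have the same color.
This means the graph contains an odd cycle.

The graph is NOT bipartite.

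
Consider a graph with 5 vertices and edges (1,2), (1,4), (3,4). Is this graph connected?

Step 1: Build adjacency list from edges:
  1: 2, 4
  2: 1
  3: 4
  4: 1, 3
  5: (none)

Step 2: Run BFS/DFS from vertex 1:
  Visited: {1, 2, 4, 3}
  Reached 4 of 5 vertices

Step 3: Only 4 of 5 vertices reached. Graph is disconnected.
Connected components: {1, 2, 3, 4}, {5}
Answer: No, the graph is not connected (2 components).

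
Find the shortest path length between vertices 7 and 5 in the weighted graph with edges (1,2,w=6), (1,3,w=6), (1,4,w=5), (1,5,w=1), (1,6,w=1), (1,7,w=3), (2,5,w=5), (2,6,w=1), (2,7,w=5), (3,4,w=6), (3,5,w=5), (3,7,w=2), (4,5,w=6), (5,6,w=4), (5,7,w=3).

Step 1: Build adjacency list with weights:
  1: 2(w=6), 3(w=6), 4(w=5), 5(w=1), 6(w=1), 7(w=3)
  2: 1(w=6), 5(w=5), 6(w=1), 7(w=5)
  3: 1(w=6), 4(w=6), 5(w=5), 7(w=2)
  4: 1(w=5), 3(w=6), 5(w=6)
  5: 1(w=1), 2(w=5), 3(w=5), 4(w=6), 6(w=4), 7(w=3)
  6: 1(w=1), 2(w=1), 5(w=4)
  7: 1(w=3), 2(w=5), 3(w=2), 5(w=3)

Step 2: Apply Dijkstra's algorithm from vertex 7:
  Visit vertex 7 (distance=0)
    Update dist[1] = 3
    Update dist[2] = 5
    Update dist[3] = 2
    Update dist[5] = 3
  Visit vertex 3 (distance=2)
    Update dist[4] = 8
  Visit vertex 1 (distance=3)
    Update dist[6] = 4
  Visit vertex 5 (distance=3)

Step 3: Shortest path: 7 -> 5
Total weight: 3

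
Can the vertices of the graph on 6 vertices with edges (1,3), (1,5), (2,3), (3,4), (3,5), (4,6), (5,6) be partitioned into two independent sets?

Step 1: Attempt 2-coloring using BFS:
  Start at vertex 1, assign color 0
  Color vertex 3 with color 1 (neighbor of 1)
  Color vertex 5 with color 1 (neighbor of 1)
  Color vertex 2 with color 0 (neighbor of 3)
  Color vertex 4 with color 0 (neighbor of 3)

Step 2: Conflict found! Vertices 3 and 5 are adjacent but have the same color.
This means the graph contains an odd cycle.

The graph is NOT bipartite.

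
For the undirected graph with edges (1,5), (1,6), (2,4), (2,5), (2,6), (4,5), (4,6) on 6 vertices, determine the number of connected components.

Step 1: Build adjacency list from edges:
  1: 5, 6
  2: 4, 5, 6
  3: (none)
  4: 2, 5, 6
  5: 1, 2, 4
  6: 1, 2, 4

Step 2: Run BFS/DFS from vertex 1:
  Visited: {1, 5, 6, 2, 4}
  Reached 5 of 6 vertices

Step 3: Only 5 of 6 vertices reached. Graph is disconnected.
Connected components: {1, 2, 4, 5, 6}, {3}
Number of connected components: 2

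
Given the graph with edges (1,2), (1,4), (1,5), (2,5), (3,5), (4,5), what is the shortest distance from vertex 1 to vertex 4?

Step 1: Build adjacency list:
  1: 2, 4, 5
  2: 1, 5
  3: 5
  4: 1, 5
  5: 1, 2, 3, 4

Step 2: BFS from vertex 1 to find shortest path to 4:
  vertex 2 reached at distance 1
  vertex 4 reached at distance 1

Step 3: Shortest path: 1 -> 4
Path length: 1 edge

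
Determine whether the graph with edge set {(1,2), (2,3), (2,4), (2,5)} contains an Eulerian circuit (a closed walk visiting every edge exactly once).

Step 1: Find the degree of each vertex:
  deg(1) = 1
  deg(2) = 4
  deg(3) = 1
  deg(4) = 1
  deg(5) = 1

Step 2: Count vertices with odd degree:
  Odd-degree vertices: 1, 3, 4, 5 (4 total)

Step 3: Apply Euler's theorem:
  - Eulerian circuit exists iff graph is connected and all vertices have even degree
  - Eulerian path exists iff graph is connected and has 0 or 2 odd-degree vertices

Graph has 4 odd-degree vertices (need 0 or 2).
Neither Eulerian path nor Eulerian circuit exists.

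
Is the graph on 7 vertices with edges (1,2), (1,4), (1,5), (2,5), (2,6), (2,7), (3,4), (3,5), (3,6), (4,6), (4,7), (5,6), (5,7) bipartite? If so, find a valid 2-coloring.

Step 1: Attempt 2-coloring using BFS:
  Start at vertex 1, assign color 0
  Color vertex 2 with color 1 (neighbor of 1)
  Color vertex 4 with color 1 (neighbor of 1)
  Color vertex 5 with color 1 (neighbor of 1)

Step 2: Conflict found! Vertices 2 and 5 are adjacent but have the same color.
This means the graph contains an odd cycle.

The graph is NOT bipartite.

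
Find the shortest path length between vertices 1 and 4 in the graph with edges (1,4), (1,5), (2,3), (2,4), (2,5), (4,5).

Step 1: Build adjacency list:
  1: 4, 5
  2: 3, 4, 5
  3: 2
  4: 1, 2, 5
  5: 1, 2, 4

Step 2: BFS from vertex 1 to find shortest path to 4:
  vertex 4 reached at distance 1

Step 3: Shortest path: 1 -> 4
Path length: 1 edge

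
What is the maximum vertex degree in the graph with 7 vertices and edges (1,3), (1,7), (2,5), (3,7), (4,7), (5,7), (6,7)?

Step 1: Count edges incident to each vertex:
  deg(1) = 2 (neighbors: 3, 7)
  deg(2) = 1 (neighbors: 5)
  deg(3) = 2 (neighbors: 1, 7)
  deg(4) = 1 (neighbors: 7)
  deg(5) = 2 (neighbors: 2, 7)
  deg(6) = 1 (neighbors: 7)
  deg(7) = 5 (neighbors: 1, 3, 4, 5, 6)

Step 2: Find maximum:
  max(2, 1, 2, 1, 2, 1, 5) = 5 (vertex 7)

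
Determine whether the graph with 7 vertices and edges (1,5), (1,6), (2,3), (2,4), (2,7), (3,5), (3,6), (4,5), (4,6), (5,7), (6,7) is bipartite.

Step 1: Attempt 2-coloring using BFS:
  Start at vertex 1, assign color 0
  Color vertex 5 with color 1 (neighbor of 1)
  Color vertex 6 with color 1 (neighbor of 1)
  Color vertex 3 with color 0 (neighbor of 5)
  Color vertex 4 with color 0 (neighbor of 5)
  Color vertex 7 with color 0 (neighbor of 5)
  Color vertex 2 with color 1 (neighbor of 3)

Step 2: 2-coloring succeeded. No conflicts found.
  Set A (color 0): {1, 3, 4, 7}
  Set B (color 1): {2, 5, 6}

The graph is bipartite with partition {1, 3, 4, 7}, {2, 5, 6}.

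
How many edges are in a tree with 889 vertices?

A tree on n vertices always has exactly n - 1 edges.
For n = 889: edges = 889 - 1 = 888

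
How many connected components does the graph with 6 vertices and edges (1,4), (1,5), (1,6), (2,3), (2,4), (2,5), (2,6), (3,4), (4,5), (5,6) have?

Step 1: Build adjacency list from edges:
  1: 4, 5, 6
  2: 3, 4, 5, 6
  3: 2, 4
  4: 1, 2, 3, 5
  5: 1, 2, 4, 6
  6: 1, 2, 5

Step 2: Run BFS/DFS from vertex 1:
  Visited: {1, 4, 5, 6, 2, 3}
  Reached 6 of 6 vertices

Step 3: All 6 vertices reached from vertex 1, so the graph is connected.
Number of connected components: 1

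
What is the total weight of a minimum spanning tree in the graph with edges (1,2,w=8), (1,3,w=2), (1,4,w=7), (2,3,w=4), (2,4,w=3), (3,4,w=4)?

Apply Kruskal's algorithm (sort edges by weight, add if no cycle):

Sorted edges by weight:
  (1,3) w=2
  (2,4) w=3
  (2,3) w=4
  (3,4) w=4
  (1,4) w=7
  (1,2) w=8

Add edge (1,3) w=2 -- no cycle. Running total: 2
Add edge (2,4) w=3 -- no cycle. Running total: 5
Add edge (2,3) w=4 -- no cycle. Running total: 9

MST edges: (1,3,w=2), (2,4,w=3), (2,3,w=4)
Total MST weight: 2 + 3 + 4 = 9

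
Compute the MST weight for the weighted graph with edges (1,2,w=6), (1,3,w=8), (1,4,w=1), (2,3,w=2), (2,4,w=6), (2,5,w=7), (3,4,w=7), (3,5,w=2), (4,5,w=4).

Apply Kruskal's algorithm (sort edges by weight, add if no cycle):

Sorted edges by weight:
  (1,4) w=1
  (2,3) w=2
  (3,5) w=2
  (4,5) w=4
  (1,2) w=6
  (2,4) w=6
  (2,5) w=7
  (3,4) w=7
  (1,3) w=8

Add edge (1,4) w=1 -- no cycle. Running total: 1
Add edge (2,3) w=2 -- no cycle. Running total: 3
Add edge (3,5) w=2 -- no cycle. Running total: 5
Add edge (4,5) w=4 -- no cycle. Running total: 9

MST edges: (1,4,w=1), (2,3,w=2), (3,5,w=2), (4,5,w=4)
Total MST weight: 1 + 2 + 2 + 4 = 9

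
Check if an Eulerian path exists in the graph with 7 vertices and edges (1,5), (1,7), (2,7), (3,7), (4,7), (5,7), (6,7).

Step 1: Find the degree of each vertex:
  deg(1) = 2
  deg(2) = 1
  deg(3) = 1
  deg(4) = 1
  deg(5) = 2
  deg(6) = 1
  deg(7) = 6

Step 2: Count vertices with odd degree:
  Odd-degree vertices: 2, 3, 4, 6 (4 total)

Step 3: Apply Euler's theorem:
  - Eulerian circuit exists iff graph is connected and all vertices have even degree
  - Eulerian path exists iff graph is connected and has 0 or 2 odd-degree vertices

Graph has 4 odd-degree vertices (need 0 or 2).
Neither Eulerian path nor Eulerian circuit exists.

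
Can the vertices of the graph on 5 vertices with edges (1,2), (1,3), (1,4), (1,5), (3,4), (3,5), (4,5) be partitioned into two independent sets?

Step 1: Attempt 2-coloring using BFS:
  Start at vertex 1, assign color 0
  Color vertex 2 with color 1 (neighbor of 1)
  Color vertex 3 with color 1 (neighbor of 1)
  Color vertex 4 with color 1 (neighbor of 1)
  Color vertex 5 with color 1 (neighbor of 1)

Step 2: Conflict found! Vertices 3 and 4 are adjacent but have the same color.
This means the graph contains an odd cycle.

The graph is NOT bipartite.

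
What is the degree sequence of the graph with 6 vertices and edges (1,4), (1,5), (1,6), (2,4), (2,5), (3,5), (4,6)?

Step 1: Count edges incident to each vertex:
  deg(1) = 3 (neighbors: 4, 5, 6)
  deg(2) = 2 (neighbors: 4, 5)
  deg(3) = 1 (neighbors: 5)
  deg(4) = 3 (neighbors: 1, 2, 6)
  deg(5) = 3 (neighbors: 1, 2, 3)
  deg(6) = 2 (neighbors: 1, 4)

Step 2: Sort degrees in non-increasing order:
  Degrees: [3, 2, 1, 3, 3, 2] -> sorted: [3, 3, 3, 2, 2, 1]

Degree sequence: [3, 3, 3, 2, 2, 1]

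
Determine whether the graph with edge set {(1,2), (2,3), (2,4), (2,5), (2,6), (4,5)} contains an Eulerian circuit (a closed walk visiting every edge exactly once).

Step 1: Find the degree of each vertex:
  deg(1) = 1
  deg(2) = 5
  deg(3) = 1
  deg(4) = 2
  deg(5) = 2
  deg(6) = 1

Step 2: Count vertices with odd degree:
  Odd-degree vertices: 1, 2, 3, 6 (4 total)

Step 3: Apply Euler's theorem:
  - Eulerian circuit exists iff graph is connected and all vertices have even degree
  - Eulerian path exists iff graph is connected and has 0 or 2 odd-degree vertices

Graph has 4 odd-degree vertices (need 0 or 2).
Neither Eulerian path nor Eulerian circuit exists.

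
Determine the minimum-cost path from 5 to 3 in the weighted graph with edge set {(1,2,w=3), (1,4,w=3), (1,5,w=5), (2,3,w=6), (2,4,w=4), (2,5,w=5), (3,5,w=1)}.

Step 1: Build adjacency list with weights:
  1: 2(w=3), 4(w=3), 5(w=5)
  2: 1(w=3), 3(w=6), 4(w=4), 5(w=5)
  3: 2(w=6), 5(w=1)
  4: 1(w=3), 2(w=4)
  5: 1(w=5), 2(w=5), 3(w=1)

Step 2: Apply Dijkstra's algorithm from vertex 5:
  Visit vertex 5 (distance=0)
    Update dist[1] = 5
    Update dist[2] = 5
    Update dist[3] = 1
  Visit vertex 3 (distance=1)

Step 3: Shortest path: 5 -> 3
Total weight: 1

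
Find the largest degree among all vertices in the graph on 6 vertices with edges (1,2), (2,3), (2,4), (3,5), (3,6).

Step 1: Count edges incident to each vertex:
  deg(1) = 1 (neighbors: 2)
  deg(2) = 3 (neighbors: 1, 3, 4)
  deg(3) = 3 (neighbors: 2, 5, 6)
  deg(4) = 1 (neighbors: 2)
  deg(5) = 1 (neighbors: 3)
  deg(6) = 1 (neighbors: 3)

Step 2: Find maximum:
  max(1, 3, 3, 1, 1, 1) = 3 (vertex 2)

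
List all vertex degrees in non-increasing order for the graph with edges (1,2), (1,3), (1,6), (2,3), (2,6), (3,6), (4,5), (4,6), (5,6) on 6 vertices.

Step 1: Count edges incident to each vertex:
  deg(1) = 3 (neighbors: 2, 3, 6)
  deg(2) = 3 (neighbors: 1, 3, 6)
  deg(3) = 3 (neighbors: 1, 2, 6)
  deg(4) = 2 (neighbors: 5, 6)
  deg(5) = 2 (neighbors: 4, 6)
  deg(6) = 5 (neighbors: 1, 2, 3, 4, 5)

Step 2: Sort degrees in non-increasing order:
  Degrees: [3, 3, 3, 2, 2, 5] -> sorted: [5, 3, 3, 3, 2, 2]

Degree sequence: [5, 3, 3, 3, 2, 2]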